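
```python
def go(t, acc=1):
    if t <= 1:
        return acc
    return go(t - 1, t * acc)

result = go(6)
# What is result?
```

Accumulator trace (n, acc): (6, 1) -> (5, 6) -> (4, 30) -> (3, 120) -> (2, 360) -> (1, 720) -> return 720

Answer: 720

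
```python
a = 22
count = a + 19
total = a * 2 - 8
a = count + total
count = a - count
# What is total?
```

Trace:
`a = 22` → a = 22
`count = a + 19` → count = 41
`total = a * 2 - 8` → total = 36
`a = count + total` → a = 77
`count = a - count` → count = 36
So total = 36

Answer: 36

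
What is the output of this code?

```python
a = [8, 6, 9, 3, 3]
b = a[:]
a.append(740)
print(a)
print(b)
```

Key concept: slice [:] creates copy.
Step by step:
`a = [8, 6, 9, 3, 3]` → a = [8, 6, 9, 3, 3]
`b = a[:]` → b = [8, 6, 9, 3, 3]
`a.append(740)` → a = [8, 6, 9, 3, 3, 740]
`print(a)` → prints [8, 6, 9, 3, 3, 740]
`print(b)` → prints [8, 6, 9, 3, 3]

Answer:
[8, 6, 9, 3, 3, 740]
[8, 6, 9, 3, 3]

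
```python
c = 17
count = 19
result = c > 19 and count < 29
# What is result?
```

Trace:
`c = 17` → c = 17
`count = 19` → count = 19
`result = c > 19 and count < 29` → result = False
So result = False

Answer: False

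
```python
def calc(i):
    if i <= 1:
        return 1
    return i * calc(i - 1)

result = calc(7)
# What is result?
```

calc(7) = 7 * 6 * 5 * 4 * 3 * 2 * 1 = 5040

Answer: 5040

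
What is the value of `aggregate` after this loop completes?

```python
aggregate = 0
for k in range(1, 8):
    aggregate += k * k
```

Sum of squares 1² to 7² = 140
`aggregate` takes the values: 0 → 1 → 5 → 14 → 30 → 55 → 91 → 140

Answer: 140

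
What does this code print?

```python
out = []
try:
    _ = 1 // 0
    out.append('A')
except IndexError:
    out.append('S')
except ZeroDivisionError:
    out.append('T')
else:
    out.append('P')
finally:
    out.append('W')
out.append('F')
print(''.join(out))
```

Execution trace: 'T' (except ZeroDivisionError) → 'W' (finally) → 'F' (after the try/except). Output: TWF

Answer: TWF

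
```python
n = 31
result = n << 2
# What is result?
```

Trace:
`n = 31` → n = 31
`result = n << 2` → result = 124
So result = 124

Answer: 124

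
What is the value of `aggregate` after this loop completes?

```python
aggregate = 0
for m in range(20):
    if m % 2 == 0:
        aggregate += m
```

Sum of even numbers 0 to 19
`aggregate` takes the values: 0 → 2 → 6 → 12 → 20 → 30 → 42 → 56 → 72 → 90

Answer: 90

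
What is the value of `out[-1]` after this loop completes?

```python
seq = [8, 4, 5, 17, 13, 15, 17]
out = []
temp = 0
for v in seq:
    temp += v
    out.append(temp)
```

Cumulative sum ends at 79
`out` takes the values: [] → [8] → [8, 12] → [8, 12, 17] → [8, 12, 17, 34] → [8, 12, 17, 34, 47] → [8, 12, 17, 34, 47, 62] → [8, 12, 17, 34, 47, 62, 79]
So `out[-1]` = 79

Answer: 79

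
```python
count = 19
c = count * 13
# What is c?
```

Trace:
`count = 19` → count = 19
`c = count * 13` → c = 247
So c = 247

Answer: 247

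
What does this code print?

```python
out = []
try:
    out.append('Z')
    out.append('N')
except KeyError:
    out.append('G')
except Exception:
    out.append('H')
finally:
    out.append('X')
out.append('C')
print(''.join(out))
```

Execution trace: 'Z' (try body) → 'N' (try body, no exception) → 'X' (finally) → 'C' (after the try/except). Output: ZNXC

Answer: ZNXC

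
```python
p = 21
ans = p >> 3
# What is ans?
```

Trace:
`p = 21` → p = 21
`ans = p >> 3` → ans = 2
So ans = 2

Answer: 2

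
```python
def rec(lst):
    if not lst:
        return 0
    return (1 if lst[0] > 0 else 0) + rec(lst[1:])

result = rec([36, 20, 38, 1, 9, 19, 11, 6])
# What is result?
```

Count of positive elements in [36, 20, 38, 1, 9, 19, 11, 6] = 8

Answer: 8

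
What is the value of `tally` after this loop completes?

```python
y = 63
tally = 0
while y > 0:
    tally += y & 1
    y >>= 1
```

Count set bits in 63 (binary: 0b111111)
`tally` takes the values: 0 → 1 → 2 → 3 → 4 → 5 → 6

Answer: 6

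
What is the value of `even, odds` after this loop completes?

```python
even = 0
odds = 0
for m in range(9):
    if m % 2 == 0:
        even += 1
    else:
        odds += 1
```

Count evens and odds in range(9)
`even, odds` takes the values: (0, 0) → (1, 0) → (1, 1) → (2, 1) → (2, 2) → (3, 2) → (3, 3) → (4, 3) → (4, 4) → (5, 4)

Answer: 5, 4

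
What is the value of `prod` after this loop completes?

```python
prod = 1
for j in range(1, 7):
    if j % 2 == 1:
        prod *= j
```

Product of odd numbers 1 to 6
`prod` takes the values: 1 → 3 → 15

Answer: 15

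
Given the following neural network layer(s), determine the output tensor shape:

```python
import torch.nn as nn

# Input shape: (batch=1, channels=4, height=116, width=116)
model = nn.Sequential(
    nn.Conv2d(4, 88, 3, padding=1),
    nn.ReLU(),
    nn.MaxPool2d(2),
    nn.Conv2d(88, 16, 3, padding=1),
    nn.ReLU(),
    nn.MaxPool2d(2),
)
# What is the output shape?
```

Input: (1, 4, 116, 116) -> after first Conv2d: (1, 88, 116, 116) -> after first MaxPool2d: (1, 88, 58, 58) -> after second Conv2d: (1, 16, 58, 58) -> Output: (1, 16, 29, 29)

Answer: (1, 16, 29, 29)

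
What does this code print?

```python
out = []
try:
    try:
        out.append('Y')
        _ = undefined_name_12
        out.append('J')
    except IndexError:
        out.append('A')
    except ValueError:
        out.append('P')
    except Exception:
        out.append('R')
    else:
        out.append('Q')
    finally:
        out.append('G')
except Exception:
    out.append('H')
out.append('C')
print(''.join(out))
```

Execution trace: 'Y' (inner try body) → 'R' (inner except Exception) → 'G' (inner finally) → 'C' (after the try/except). Output: YRGC

Answer: YRGC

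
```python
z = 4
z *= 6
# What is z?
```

Trace:
`z = 4` → z = 4
`z *= 6` → z = 24
So z = 24

Answer: 24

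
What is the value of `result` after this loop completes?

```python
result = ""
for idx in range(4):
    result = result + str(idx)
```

Concatenate digits 0 to 3
`result` takes the values: "" → "0" → "01" → "012" → "0123"

Answer: "0123"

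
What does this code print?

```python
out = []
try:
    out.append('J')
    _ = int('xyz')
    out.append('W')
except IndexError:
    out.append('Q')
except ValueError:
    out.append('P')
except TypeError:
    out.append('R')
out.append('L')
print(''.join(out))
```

Execution trace: 'J' (try body) → 'P' (except ValueError) → 'L' (after the try/except). Output: JPL

Answer: JPL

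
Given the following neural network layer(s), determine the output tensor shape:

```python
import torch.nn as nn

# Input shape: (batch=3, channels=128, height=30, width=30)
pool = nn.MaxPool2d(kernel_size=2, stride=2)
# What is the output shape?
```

Input: (3, 128, 30, 30) -> Output: (3, 128, 15, 15)

Answer: (3, 128, 15, 15)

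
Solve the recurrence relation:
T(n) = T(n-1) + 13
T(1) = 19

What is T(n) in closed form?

Unrolling: T(n) = T(1) + 13·(n-1) = 19 + 13(n-1) = 13n + 6.

Answer: T(n) = 13n + 6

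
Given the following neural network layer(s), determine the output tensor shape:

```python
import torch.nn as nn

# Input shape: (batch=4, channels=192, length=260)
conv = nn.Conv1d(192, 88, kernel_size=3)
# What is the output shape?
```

Input: (4, 192, 260) -> Output: (4, 88, 258)

Answer: (4, 88, 258)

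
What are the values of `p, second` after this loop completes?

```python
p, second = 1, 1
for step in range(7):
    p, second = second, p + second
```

Fibonacci: after 7 iterations
`p, second` takes the values: (1, 1) → (1, 2) → (2, 3) → (3, 5) → (5, 8) → (8, 13) → (13, 21) → (21, 34)

Answer: 21, 34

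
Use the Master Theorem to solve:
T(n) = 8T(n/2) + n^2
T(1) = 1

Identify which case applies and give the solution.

a=8, b=2, f(n)=n^2. log_2(8) = 3. Since c=2 < 3, Case 1 applies: T(n) = Θ(n^log_b(a)) = O(n^3).

Answer: O(n^3) - Case 1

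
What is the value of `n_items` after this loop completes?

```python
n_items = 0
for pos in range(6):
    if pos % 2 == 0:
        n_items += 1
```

Count numbers divisible by 2 in range(6)
`n_items` takes the values: 0 → 1 → 2 → 3

Answer: 3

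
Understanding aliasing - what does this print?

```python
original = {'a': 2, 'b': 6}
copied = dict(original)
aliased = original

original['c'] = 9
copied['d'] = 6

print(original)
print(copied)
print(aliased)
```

Key concept: dict() creates copy, assignment creates alias.
Step by step:
`original = {'a': 2, 'b': 6}` → original = {'a': 2, 'b': 6}
`copied = dict(original)` → copied = {'a': 2, 'b': 6}
`aliased = original` → aliased = {'a': 2, 'b': 6} (same object as original)
`original['c'] = 9` → original = {'a': 2, 'b': 6, 'c': 9} (same object as aliased); aliased = {'a': 2, 'b': 6, 'c': 9} (same object as original)
`copied['d'] = 6` → copied = {'a': 2, 'b': 6, 'd': 6}
`print(original)` → prints {'a': 2, 'b': 6, 'c': 9}
`print(copied)` → prints {'a': 2, 'b': 6, 'd': 6}
`print(aliased)` → prints {'a': 2, 'b': 6, 'c': 9}

Answer:
{'a': 2, 'b': 6, 'c': 9}
{'a': 2, 'b': 6, 'd': 6}
{'a': 2, 'b': 6, 'c': 9}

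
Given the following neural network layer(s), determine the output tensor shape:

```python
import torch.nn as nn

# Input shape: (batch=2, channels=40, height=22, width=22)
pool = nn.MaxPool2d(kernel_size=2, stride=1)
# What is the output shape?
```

Input: (2, 40, 22, 22) -> Output: (2, 40, 21, 21)

Answer: (2, 40, 21, 21)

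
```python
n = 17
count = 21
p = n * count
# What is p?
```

Trace:
`n = 17` → n = 17
`count = 21` → count = 21
`p = n * count` → p = 357
So p = 357

Answer: 357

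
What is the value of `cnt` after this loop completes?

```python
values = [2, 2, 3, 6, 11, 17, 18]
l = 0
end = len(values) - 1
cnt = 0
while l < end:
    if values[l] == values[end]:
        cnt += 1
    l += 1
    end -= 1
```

Count matching pairs from ends
`cnt` takes the values: 0

Answer: 0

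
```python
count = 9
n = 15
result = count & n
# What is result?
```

Trace:
`count = 9` → count = 9
`n = 15` → n = 15
`result = count & n` → result = 9
So result = 9

Answer: 9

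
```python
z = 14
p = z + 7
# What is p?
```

Trace:
`z = 14` → z = 14
`p = z + 7` → p = 21
So p = 21

Answer: 21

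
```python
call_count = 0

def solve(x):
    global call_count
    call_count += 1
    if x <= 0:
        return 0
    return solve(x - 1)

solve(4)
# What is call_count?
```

Linear recursion stepping by 1: 5 calls from x=4 down to ≤0.

Answer: 5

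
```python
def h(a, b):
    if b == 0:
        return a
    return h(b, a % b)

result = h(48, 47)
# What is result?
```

h(48, 47) -> h(47, 1) -> h(1, 0) -> 1

Answer: 1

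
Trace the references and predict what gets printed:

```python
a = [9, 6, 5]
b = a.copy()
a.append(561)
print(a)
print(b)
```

Key concept: list.copy() creates independent copy.
Step by step:
`a = [9, 6, 5]` → a = [9, 6, 5]
`b = a.copy()` → b = [9, 6, 5]
`a.append(561)` → a = [9, 6, 5, 561]
`print(a)` → prints [9, 6, 5, 561]
`print(b)` → prints [9, 6, 5]

Answer:
[9, 6, 5, 561]
[9, 6, 5]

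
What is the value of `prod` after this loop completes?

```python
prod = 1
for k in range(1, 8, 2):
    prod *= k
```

Product of 1, 3, 5, ... up to 7
`prod` takes the values: 1 → 3 → 15 → 105

Answer: 105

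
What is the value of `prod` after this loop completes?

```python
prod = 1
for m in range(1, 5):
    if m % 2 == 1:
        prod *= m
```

Product of odd numbers 1 to 4
`prod` takes the values: 1 → 3

Answer: 3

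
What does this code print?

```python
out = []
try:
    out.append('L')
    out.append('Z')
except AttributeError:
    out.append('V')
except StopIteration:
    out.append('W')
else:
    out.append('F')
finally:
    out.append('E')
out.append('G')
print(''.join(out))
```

Execution trace: 'L' (try body) → 'Z' (try body, no exception) → 'F' (else) → 'E' (finally) → 'G' (after the try/except). Output: LZFEG

Answer: LZFEG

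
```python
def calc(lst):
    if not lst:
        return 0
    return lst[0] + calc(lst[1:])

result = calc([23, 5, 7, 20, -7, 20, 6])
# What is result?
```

23 + 5 + 7 + 20 + (-7) + 20 + 6 + 0 = 74

Answer: 74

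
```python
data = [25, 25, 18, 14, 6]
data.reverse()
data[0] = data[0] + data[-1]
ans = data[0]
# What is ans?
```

Trace:
`data = [25, 25, 18, 14, 6]` → data = [25, 25, 18, 14, 6]
`data.reverse()` → data = [6, 14, 18, 25, 25]
`data[0] = data[0] + data[-1]` → data = [31, 14, 18, 25, 25]
`ans = data[0]` → ans = 31
So ans = 31

Answer: 31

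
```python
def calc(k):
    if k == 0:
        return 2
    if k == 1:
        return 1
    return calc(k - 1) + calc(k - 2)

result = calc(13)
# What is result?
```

Build up from base cases: calc(0)=2, calc(1)=1, calc(2)=3, calc(3)=4, calc(4)=7, calc(5)=11, calc(6)=18, ..., calc(13)=521

Answer: 521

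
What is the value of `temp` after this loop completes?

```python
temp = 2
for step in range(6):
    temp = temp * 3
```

Multiply by 3, 6 times: 2 * 3^6 = 1458
`temp` takes the values: 2 → 6 → 18 → 54 → 162 → 486 → 1458

Answer: 1458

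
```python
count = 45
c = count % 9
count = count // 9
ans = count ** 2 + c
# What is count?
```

Trace:
`count = 45` → count = 45
`c = count % 9` → c = 0
`count = count // 9` → count = 5
`ans = count ** 2 + c` → ans = 25
So count = 5

Answer: 5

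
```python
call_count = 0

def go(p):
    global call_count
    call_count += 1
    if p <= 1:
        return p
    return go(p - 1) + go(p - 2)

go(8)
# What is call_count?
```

Calls(p) = 1 + Calls(p-1) + Calls(p-2); Calls(0)=Calls(1)=1. For p=8 this gives 67.

Answer: 67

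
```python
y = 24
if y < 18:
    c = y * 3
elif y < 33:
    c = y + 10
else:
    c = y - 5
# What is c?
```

Trace:
`y = 24` → y = 24
`if y < 18: ...` → y < 18 is False, y < 33 is True → c = 34
So c = 34

Answer: 34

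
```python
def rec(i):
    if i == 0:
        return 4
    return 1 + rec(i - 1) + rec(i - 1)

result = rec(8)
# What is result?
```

rec(i) = 1 + 2·rec(i-1), rec(0)=4. Closed form: (4+1)·2^8 - 1 = 1279.

Answer: 1279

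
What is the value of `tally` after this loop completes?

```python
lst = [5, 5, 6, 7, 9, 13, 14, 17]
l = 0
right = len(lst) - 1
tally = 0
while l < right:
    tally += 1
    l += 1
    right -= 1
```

Iterations until pointers meet (list length 8)
`tally` takes the values: 0 → 1 → 2 → 3 → 4

Answer: 4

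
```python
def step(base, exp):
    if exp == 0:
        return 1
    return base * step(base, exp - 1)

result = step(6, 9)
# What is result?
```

step(6, 9) = 6 * 6 * 6 * 6 * 6 * 6 * 6 * 6 * 6 = 10077696

Answer: 10077696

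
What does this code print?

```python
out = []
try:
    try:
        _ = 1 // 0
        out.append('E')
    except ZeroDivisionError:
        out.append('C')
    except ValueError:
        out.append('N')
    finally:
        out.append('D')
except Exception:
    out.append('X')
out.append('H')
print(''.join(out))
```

Execution trace: 'C' (inner except ZeroDivisionError) → 'D' (inner finally) → 'H' (after the try/except). Output: CDH

Answer: CDH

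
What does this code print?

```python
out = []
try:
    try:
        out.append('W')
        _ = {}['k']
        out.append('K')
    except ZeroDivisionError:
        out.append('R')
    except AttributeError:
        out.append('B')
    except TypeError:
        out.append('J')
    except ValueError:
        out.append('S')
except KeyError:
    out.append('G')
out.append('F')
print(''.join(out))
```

Execution trace: 'W' (try body) → 'G' (outer except KeyError) → 'F' (after the try/except). Output: WGF

Answer: WGF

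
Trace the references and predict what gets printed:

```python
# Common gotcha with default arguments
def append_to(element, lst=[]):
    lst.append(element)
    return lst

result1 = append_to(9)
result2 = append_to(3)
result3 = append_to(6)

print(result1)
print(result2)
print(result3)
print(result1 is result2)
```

Key concept: mutable default argument gotcha.
Step by step:
`result1 = append_to(9)` → result1 = [9]
`result2 = append_to(3)` → result1 = [9, 3] (same object as result2); result2 = [9, 3] (same object as result1)
`result3 = append_to(6)` → result1 = [9, 3, 6] (same object as result2, result3); result2 = [9, 3, 6] (same object as result1, result3); result3 = [9, 3, 6] (same object as result1, result2)
`print(result1)` → prints [9, 3, 6]
`print(result2)` → prints [9, 3, 6]
`print(result3)` → prints [9, 3, 6]
`print(result1 is result2)` → prints True

Answer:
[9, 3, 6]
[9, 3, 6]
[9, 3, 6]
True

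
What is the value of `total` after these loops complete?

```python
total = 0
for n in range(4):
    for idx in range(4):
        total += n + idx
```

Sum of all n+idx for n,idx in 4x4
`total` takes the values: 0 → 1 → 3 → 6 → 7 → 9 → 12 → 16 → 18 → 21 → 25 → 30 → 33 → 37 → 42 → 48

Answer: 48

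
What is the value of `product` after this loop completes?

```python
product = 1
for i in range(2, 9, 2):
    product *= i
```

Product of even numbers 2 to 8
`product` takes the values: 1 → 2 → 8 → 48 → 384

Answer: 384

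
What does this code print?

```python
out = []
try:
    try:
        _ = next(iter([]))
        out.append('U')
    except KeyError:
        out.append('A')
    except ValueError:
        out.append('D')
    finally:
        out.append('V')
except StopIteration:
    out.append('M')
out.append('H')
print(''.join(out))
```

Execution trace: 'V' (inner finally) → 'M' (outer except StopIteration) → 'H' (after the try/except). Output: VMH

Answer: VMH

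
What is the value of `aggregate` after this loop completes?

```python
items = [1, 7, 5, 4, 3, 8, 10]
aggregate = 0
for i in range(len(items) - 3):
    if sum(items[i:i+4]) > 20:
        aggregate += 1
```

Count windows with sum > 20
`aggregate` takes the values: 0 → 1

Answer: 1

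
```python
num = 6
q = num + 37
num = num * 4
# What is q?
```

Trace:
`num = 6` → num = 6
`q = num + 37` → q = 43
`num = num * 4` → num = 24
So q = 43

Answer: 43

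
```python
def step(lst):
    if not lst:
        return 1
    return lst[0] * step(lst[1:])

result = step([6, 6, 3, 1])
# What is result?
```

Product over [6, 6, 3, 1] = 6 * 6 * 3 * 1 = 108

Answer: 108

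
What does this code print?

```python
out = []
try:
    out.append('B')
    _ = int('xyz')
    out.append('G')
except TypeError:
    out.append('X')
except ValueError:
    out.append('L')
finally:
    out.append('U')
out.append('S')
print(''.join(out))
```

Execution trace: 'B' (try body) → 'L' (except ValueError) → 'U' (finally) → 'S' (after the try/except). Output: BLUS

Answer: BLUS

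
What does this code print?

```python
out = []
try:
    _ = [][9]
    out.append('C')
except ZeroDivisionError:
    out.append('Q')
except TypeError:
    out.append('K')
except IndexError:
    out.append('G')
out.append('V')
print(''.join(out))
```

Execution trace: 'G' (except IndexError) → 'V' (after the try/except). Output: GV

Answer: GV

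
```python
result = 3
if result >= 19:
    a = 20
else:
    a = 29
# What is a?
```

Trace:
`result = 3` → result = 3
`if result >= 19: ...` → result >= 19 is False, take else branch → a = 29
So a = 29

Answer: 29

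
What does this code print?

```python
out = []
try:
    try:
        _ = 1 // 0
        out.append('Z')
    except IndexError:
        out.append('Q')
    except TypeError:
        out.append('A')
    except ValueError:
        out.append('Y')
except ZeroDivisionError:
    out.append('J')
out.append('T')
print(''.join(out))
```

Execution trace: 'J' (outer except ZeroDivisionError) → 'T' (after the try/except). Output: JT

Answer: JT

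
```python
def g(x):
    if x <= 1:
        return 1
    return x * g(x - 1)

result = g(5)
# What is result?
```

g(5) = 5 * 4 * 3 * 2 * 1 = 120

Answer: 120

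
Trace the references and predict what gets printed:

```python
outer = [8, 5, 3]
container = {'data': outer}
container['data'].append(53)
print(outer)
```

Key concept: dict holds reference to list.
Step by step:
`outer = [8, 5, 3]` → outer = [8, 5, 3]
`container = {'data': outer}` → container = {'data': [8, 5, 3]}
`container['data'].append(53)` → outer = [8, 5, 3, 53]; container = {'data': [8, 5, 3, 53]}
`print(outer)` → prints [8, 5, 3, 53]

Answer: [8, 5, 3, 53]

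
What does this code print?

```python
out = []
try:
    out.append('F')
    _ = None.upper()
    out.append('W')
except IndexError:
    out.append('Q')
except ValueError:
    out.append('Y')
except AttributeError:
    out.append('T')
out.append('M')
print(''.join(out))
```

Execution trace: 'F' (try body) → 'T' (except AttributeError) → 'M' (after the try/except). Output: FTM

Answer: FTM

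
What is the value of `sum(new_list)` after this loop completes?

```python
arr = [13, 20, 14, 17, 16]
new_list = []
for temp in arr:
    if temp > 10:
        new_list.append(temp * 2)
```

Sum of doubled values > 10
`new_list` takes the values: [] → [26] → [26, 40] → [26, 40, 28] → [26, 40, 28, 34] → [26, 40, 28, 34, 32]
So `sum(new_list)` = 160

Answer: 160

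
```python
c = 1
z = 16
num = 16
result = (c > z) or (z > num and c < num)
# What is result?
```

Trace:
`c = 1` → c = 1
`z = 16` → z = 16
`num = 16` → num = 16
`result = (c > z) or (z > num and c < num)` → result = False
So result = False

Answer: False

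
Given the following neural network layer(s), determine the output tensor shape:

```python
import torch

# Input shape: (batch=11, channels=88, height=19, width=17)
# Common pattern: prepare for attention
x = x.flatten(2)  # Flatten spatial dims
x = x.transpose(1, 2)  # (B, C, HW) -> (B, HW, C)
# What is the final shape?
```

Input: (11, 88, 19, 17) -> after flatten(2): (11, 88, 323) -> Output: (11, 323, 88)

Answer: (11, 323, 88)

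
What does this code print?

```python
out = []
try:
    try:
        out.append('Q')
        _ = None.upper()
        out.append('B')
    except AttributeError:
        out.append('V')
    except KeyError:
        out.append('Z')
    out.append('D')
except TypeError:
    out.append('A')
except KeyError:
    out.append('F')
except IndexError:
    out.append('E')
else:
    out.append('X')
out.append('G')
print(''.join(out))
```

Execution trace: 'Q' (inner try body) → 'V' (inner except AttributeError) → 'D' (try body, no exception) → 'X' (else) → 'G' (after the try/except). Output: QVDXG

Answer: QVDXG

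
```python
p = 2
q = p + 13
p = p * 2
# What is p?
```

Trace:
`p = 2` → p = 2
`q = p + 13` → q = 15
`p = p * 2` → p = 4
So p = 4

Answer: 4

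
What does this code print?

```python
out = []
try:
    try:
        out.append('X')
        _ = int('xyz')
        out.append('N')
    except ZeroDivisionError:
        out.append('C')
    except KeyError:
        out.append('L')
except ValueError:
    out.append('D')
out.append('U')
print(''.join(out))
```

Execution trace: 'X' (inner try body) → 'D' (outer except ValueError) → 'U' (after the try/except). Output: XDU

Answer: XDU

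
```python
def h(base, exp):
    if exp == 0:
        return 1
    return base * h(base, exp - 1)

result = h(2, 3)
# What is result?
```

h(2, 3) = 2 * 2 * 2 = 8

Answer: 8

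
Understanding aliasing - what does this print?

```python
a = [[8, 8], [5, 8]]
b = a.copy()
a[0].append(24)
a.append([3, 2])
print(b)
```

Key concept: shallow copy with nested lists.
Step by step:
`a = [[8, 8], [5, 8]]` → a = [[8, 8], [5, 8]]
`b = a.copy()` → b = [[8, 8], [5, 8]]
`a[0].append(24)` → a = [[8, 8, 24], [5, 8]]; b = [[8, 8, 24], [5, 8]]
`a.append([3, 2])` → a = [[8, 8, 24], [5, 8], [3, 2]]
`print(b)` → prints [[8, 8, 24], [5, 8]]

Answer: [[8, 8, 24], [5, 8]]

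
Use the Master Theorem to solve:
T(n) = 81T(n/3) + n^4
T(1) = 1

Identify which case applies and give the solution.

a=81, b=3, f(n)=n^4. log_3(81) = 4. Since c=4 = 4, Case 2 applies: T(n) = Θ(n^log_b(a) · log n) = O(n^4 log n).

Answer: O(n^4 log n) - Case 2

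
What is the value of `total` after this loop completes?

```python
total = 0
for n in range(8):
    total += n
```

Sum of 0 to 7 = 28
`total` takes the values: 0 → 1 → 3 → 6 → 10 → 15 → 21 → 28

Answer: 28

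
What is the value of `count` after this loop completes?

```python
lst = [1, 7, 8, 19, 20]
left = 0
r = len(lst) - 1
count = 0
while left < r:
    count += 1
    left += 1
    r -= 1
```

Iterations until pointers meet (list length 5)
`count` takes the values: 0 → 1 → 2

Answer: 2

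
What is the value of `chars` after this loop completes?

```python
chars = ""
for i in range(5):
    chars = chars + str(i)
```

Concatenate digits 0 to 4
`chars` takes the values: "" → "0" → "01" → "012" → "0123" → "01234"

Answer: "01234"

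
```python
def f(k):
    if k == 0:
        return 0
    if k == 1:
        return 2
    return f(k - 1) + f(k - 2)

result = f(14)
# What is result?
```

Build up from base cases: f(0)=0, f(1)=2, f(2)=2, f(3)=4, f(4)=6, f(5)=10, f(6)=16, ..., f(14)=754

Answer: 754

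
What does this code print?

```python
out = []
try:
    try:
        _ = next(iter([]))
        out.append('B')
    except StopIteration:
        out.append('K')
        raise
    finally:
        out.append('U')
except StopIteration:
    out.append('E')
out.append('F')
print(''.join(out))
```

Execution trace: 'K' (inner except StopIteration) → 'U' (inner finally) → 'E' (outer except StopIteration) → 'F' (after the try/except). Output: KUEF

Answer: KUEF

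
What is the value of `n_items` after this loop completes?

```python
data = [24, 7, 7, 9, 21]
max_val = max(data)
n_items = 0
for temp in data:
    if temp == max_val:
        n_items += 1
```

Count of max value 24 in [24, 7, 7, 9, 21]
`n_items` takes the values: 0 → 1

Answer: 1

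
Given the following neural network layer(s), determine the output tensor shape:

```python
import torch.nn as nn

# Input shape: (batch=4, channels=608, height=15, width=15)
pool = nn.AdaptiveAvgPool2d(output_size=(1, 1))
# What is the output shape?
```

Input: (4, 608, 15, 15) -> Output: (4, 608, 1, 1)

Answer: (4, 608, 1, 1)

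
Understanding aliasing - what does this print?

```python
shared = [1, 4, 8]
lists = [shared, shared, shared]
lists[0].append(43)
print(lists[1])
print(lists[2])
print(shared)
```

Key concept: list of same reference.
Step by step:
`shared = [1, 4, 8]` → shared = [1, 4, 8]
`lists = [shared, shared, shared]` → lists = [[1, 4, 8], [1, 4, 8], [1, 4, 8]]
`lists[0].append(43)` → shared = [1, 4, 8, 43]; lists = [[1, 4, 8, 43], [1, 4, 8, 43], [1, 4, 8, 43]]
`print(lists[1])` → prints [1, 4, 8, 43]
`print(lists[2])` → prints [1, 4, 8, 43]
`print(shared)` → prints [1, 4, 8, 43]

Answer:
[1, 4, 8, 43]
[1, 4, 8, 43]
[1, 4, 8, 43]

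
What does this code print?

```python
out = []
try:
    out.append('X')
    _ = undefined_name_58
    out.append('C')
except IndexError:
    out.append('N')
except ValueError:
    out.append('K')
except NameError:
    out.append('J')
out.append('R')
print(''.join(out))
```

Execution trace: 'X' (try body) → 'J' (except NameError) → 'R' (after the try/except). Output: XJR

Answer: XJR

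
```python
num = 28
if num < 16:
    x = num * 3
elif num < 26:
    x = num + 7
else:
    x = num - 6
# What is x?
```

Trace:
`num = 28` → num = 28
`if num < 16: ...` → num < 16 is False, num < 26 is False, take else branch → x = 22
So x = 22

Answer: 22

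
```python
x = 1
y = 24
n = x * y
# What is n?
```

Trace:
`x = 1` → x = 1
`y = 24` → y = 24
`n = x * y` → n = 24
So n = 24

Answer: 24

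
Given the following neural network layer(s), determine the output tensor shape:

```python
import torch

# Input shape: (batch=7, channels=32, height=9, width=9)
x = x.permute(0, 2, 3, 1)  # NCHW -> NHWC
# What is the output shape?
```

Input: (7, 32, 9, 9) -> Output: (7, 9, 9, 32)

Answer: (7, 9, 9, 32)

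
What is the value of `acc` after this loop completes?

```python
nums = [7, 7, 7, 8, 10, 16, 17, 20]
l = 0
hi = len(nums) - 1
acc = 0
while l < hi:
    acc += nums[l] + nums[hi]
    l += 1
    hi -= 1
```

Sum of pairs from ends
`acc` takes the values: 0 → 27 → 51 → 74 → 92

Answer: 92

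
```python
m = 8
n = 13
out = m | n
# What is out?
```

Trace:
`m = 8` → m = 8
`n = 13` → n = 13
`out = m | n` → out = 13
So out = 13

Answer: 13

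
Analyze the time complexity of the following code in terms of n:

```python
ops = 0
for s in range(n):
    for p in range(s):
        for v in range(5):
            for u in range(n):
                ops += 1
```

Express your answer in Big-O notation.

Each loop level contributes: n × n × 1 × n. Multiplying the contributions gives O(n^3).

Answer: O(n^3)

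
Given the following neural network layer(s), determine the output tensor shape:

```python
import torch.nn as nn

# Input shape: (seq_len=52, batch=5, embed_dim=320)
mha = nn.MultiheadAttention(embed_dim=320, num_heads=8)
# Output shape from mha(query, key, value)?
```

Input: (52, 5, 320) -> Output: (52, 5, 320)

Answer: (52, 5, 320)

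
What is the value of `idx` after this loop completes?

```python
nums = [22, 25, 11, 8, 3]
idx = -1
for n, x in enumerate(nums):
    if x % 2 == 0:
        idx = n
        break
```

First even number index in [22, 25, 11, 8, 3]
`idx` takes the values: -1 → 0

Answer: 0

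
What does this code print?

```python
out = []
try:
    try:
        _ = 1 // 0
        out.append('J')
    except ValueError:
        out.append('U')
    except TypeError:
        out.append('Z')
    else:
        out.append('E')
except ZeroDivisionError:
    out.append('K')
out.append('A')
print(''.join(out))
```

Execution trace: 'K' (outer except ZeroDivisionError) → 'A' (after the try/except). Output: KA

Answer: KA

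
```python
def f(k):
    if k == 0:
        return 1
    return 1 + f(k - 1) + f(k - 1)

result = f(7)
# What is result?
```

f(k) = 1 + 2·f(k-1), f(0)=1. Closed form: (1+1)·2^7 - 1 = 255.

Answer: 255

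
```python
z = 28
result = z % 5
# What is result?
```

Trace:
`z = 28` → z = 28
`result = z % 5` → result = 3
So result = 3

Answer: 3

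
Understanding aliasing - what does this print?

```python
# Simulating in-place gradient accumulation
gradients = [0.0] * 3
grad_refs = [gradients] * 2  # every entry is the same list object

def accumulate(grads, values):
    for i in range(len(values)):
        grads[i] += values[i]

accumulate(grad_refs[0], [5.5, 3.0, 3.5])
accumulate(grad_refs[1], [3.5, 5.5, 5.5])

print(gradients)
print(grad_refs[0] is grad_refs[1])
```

Key concept: gradient accumulation aliasing.
Step by step:
`gradients = [0.0] * 3` → gradients = [0.0, 0.0, 0.0]
`grad_refs = [gradients] * 2` → grad_refs = [[0.0, 0.0, 0.0], [0.0, 0.0, 0.0]]
`accumulate(grad_refs[0], [5.5, 3.0, 3.5])` → gradients = [5.5, 3.0, 3.5]; grad_refs = [[5.5, 3.0, 3.5], [5.5, 3.0, 3.5]]
`accumulate(grad_refs[1], [3.5, 5.5, 5.5])` → gradients = [9.0, 8.5, 9.0]; grad_refs = [[9.0, 8.5, 9.0], [9.0, 8.5, 9.0]]
`print(gradients)` → prints [9.0, 8.5, 9.0]
`print(grad_refs[0] is grad_refs[1])` → prints True

Answer:
[9.0, 8.5, 9.0]
True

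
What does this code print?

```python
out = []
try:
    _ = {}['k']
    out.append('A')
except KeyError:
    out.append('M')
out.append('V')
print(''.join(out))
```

Execution trace: 'M' (except KeyError) → 'V' (after the try/except). Output: MV

Answer: MV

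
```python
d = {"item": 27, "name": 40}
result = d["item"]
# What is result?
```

Trace:
`d = {"item": 27, "name": 40}` → d = {'item': 27, 'name': 40}
`result = d["item"]` → result = 27
So result = 27

Answer: 27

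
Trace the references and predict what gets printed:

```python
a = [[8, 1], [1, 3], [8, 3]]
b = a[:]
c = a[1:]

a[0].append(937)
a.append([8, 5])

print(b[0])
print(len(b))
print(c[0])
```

Key concept: slice with nested mutation.
Step by step:
`a = [[8, 1], [1, 3], [8, 3]]` → a = [[8, 1], [1, 3], [8, 3]]
`b = a[:]` → b = [[8, 1], [1, 3], [8, 3]]
`c = a[1:]` → c = [[1, 3], [8, 3]]
`a[0].append(937)` → a = [[8, 1, 937], [1, 3], [8, 3]]; b = [[8, 1, 937], [1, 3], [8, 3]]
`a.append([8, 5])` → a = [[8, 1, 937], [1, 3], [8, 3], [8, 5]]
`print(b[0])` → prints [8, 1, 937]
`print(len(b))` → prints 3
`print(c[0])` → prints [1, 3]

Answer:
[8, 1, 937]
3
[1, 3]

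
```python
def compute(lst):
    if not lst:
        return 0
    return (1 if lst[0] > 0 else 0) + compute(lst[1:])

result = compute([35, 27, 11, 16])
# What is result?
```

Count of positive elements in [35, 27, 11, 16] = 4

Answer: 4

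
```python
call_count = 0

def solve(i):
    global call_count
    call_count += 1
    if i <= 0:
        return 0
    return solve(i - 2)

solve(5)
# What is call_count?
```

Linear recursion stepping by 2: 4 calls from i=5 down to ≤0.

Answer: 4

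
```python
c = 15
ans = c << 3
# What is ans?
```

Trace:
`c = 15` → c = 15
`ans = c << 3` → ans = 120
So ans = 120

Answer: 120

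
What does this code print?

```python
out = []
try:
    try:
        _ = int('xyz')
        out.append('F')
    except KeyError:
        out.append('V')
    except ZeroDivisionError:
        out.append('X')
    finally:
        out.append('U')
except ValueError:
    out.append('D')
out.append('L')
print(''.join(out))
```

Execution trace: 'U' (finally) → 'D' (outer except ValueError) → 'L' (after the try/except). Output: UDL

Answer: UDL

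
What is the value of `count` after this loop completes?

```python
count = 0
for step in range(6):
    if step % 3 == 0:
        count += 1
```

Count numbers divisible by 3 in range(6)
`count` takes the values: 0 → 1 → 2

Answer: 2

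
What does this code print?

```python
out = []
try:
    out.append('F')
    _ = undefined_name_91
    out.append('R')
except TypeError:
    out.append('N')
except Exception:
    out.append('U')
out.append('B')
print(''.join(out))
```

Execution trace: 'F' (try body) → 'U' (except Exception) → 'B' (after the try/except). Output: FUB

Answer: FUB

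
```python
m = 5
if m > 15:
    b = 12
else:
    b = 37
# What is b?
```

Trace:
`m = 5` → m = 5
`if m > 15: ...` → m > 15 is False, take else branch → b = 37
So b = 37

Answer: 37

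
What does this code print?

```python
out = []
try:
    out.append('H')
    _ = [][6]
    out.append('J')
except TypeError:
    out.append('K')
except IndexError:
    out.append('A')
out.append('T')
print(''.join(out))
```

Execution trace: 'H' (try body) → 'A' (except IndexError) → 'T' (after the try/except). Output: HAT

Answer: HAT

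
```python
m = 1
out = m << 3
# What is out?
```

Trace:
`m = 1` → m = 1
`out = m << 3` → out = 8
So out = 8

Answer: 8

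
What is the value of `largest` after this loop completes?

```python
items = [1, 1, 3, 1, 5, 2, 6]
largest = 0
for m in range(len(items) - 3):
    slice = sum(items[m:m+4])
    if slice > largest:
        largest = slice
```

Max sum of 4-element window in [1, 1, 3, 1, 5, 2, 6]
`largest` takes the values: 0 → 6 → 10 → 11 → 14

Answer: 14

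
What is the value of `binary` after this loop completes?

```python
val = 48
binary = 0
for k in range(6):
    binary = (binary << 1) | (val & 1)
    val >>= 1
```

Reverse lowest 6 bits of 48
`binary` takes the values: 0 → 1 → 3

Answer: 3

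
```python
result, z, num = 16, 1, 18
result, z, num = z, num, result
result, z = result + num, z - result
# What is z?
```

Trace:
`result, z, num = 16, 1, 18` → result = 16; z = 1; num = 18
`result, z, num = z, num, result` → result = 1; z = 18; num = 16
`result, z = result + num, z - result` → result = 17; z = 17
So z = 17

Answer: 17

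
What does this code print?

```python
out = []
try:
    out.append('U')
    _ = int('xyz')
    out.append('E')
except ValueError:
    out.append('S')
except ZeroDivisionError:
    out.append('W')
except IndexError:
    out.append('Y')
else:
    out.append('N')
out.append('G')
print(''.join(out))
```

Execution trace: 'U' (try body) → 'S' (except ValueError) → 'G' (after the try/except). Output: USG

Answer: USG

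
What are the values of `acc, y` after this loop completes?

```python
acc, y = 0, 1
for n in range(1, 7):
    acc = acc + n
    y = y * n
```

Sum and factorial of 1 to 6
`acc, y` takes the values: (0, 1) → (1, 1) → (3, 1) → (3, 2) → (6, 2) → (6, 6) → (10, 6) → (10, 24) → (15, 24) → (15, 120) → (21, 120) → (21, 720)

Answer: 21, 720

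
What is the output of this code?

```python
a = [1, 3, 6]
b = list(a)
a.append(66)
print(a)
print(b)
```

Key concept: list() constructor creates copy.
Step by step:
`a = [1, 3, 6]` → a = [1, 3, 6]
`b = list(a)` → b = [1, 3, 6]
`a.append(66)` → a = [1, 3, 6, 66]
`print(a)` → prints [1, 3, 6, 66]
`print(b)` → prints [1, 3, 6]

Answer:
[1, 3, 6, 66]
[1, 3, 6]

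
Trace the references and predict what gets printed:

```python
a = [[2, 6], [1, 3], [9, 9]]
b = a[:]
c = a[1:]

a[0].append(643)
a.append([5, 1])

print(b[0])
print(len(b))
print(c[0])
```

Key concept: slice with nested mutation.
Step by step:
`a = [[2, 6], [1, 3], [9, 9]]` → a = [[2, 6], [1, 3], [9, 9]]
`b = a[:]` → b = [[2, 6], [1, 3], [9, 9]]
`c = a[1:]` → c = [[1, 3], [9, 9]]
`a[0].append(643)` → a = [[2, 6, 643], [1, 3], [9, 9]]; b = [[2, 6, 643], [1, 3], [9, 9]]
`a.append([5, 1])` → a = [[2, 6, 643], [1, 3], [9, 9], [5, 1]]
`print(b[0])` → prints [2, 6, 643]
`print(len(b))` → prints 3
`print(c[0])` → prints [1, 3]

Answer:
[2, 6, 643]
3
[1, 3]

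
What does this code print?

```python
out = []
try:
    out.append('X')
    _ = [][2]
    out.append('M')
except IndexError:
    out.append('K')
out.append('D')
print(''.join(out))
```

Execution trace: 'X' (try body) → 'K' (except IndexError) → 'D' (after the try/except). Output: XKD

Answer: XKD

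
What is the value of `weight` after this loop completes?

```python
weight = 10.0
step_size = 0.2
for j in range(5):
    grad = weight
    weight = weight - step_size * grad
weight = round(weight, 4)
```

Gradient descent: w = 10.0 * (1 - 0.2)^5
`weight` takes the values: 10.0 → 8.0 → 6.4 → 5.12 → 4.096 → 3.2768

Answer: 3.2768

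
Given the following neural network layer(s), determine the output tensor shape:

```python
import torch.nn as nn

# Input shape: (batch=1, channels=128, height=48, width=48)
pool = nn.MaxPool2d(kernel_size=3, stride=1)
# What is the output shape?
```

Input: (1, 128, 48, 48) -> Output: (1, 128, 46, 46)

Answer: (1, 128, 46, 46)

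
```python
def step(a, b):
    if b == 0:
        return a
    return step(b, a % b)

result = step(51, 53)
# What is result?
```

step(51, 53) -> step(53, 51) -> step(51, 2) -> step(2, 1) -> step(1, 0) -> 1

Answer: 1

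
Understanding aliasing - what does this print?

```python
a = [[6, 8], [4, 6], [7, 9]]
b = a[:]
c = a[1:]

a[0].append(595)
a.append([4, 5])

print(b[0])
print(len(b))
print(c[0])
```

Key concept: slice with nested mutation.
Step by step:
`a = [[6, 8], [4, 6], [7, 9]]` → a = [[6, 8], [4, 6], [7, 9]]
`b = a[:]` → b = [[6, 8], [4, 6], [7, 9]]
`c = a[1:]` → c = [[4, 6], [7, 9]]
`a[0].append(595)` → a = [[6, 8, 595], [4, 6], [7, 9]]; b = [[6, 8, 595], [4, 6], [7, 9]]
`a.append([4, 5])` → a = [[6, 8, 595], [4, 6], [7, 9], [4, 5]]
`print(b[0])` → prints [6, 8, 595]
`print(len(b))` → prints 3
`print(c[0])` → prints [4, 6]

Answer:
[6, 8, 595]
3
[4, 6]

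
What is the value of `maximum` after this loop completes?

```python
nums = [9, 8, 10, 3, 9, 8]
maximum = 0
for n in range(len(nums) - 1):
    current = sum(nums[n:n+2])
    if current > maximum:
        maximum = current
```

Max sum of 2-element window in [9, 8, 10, 3, 9, 8]
`maximum` takes the values: 0 → 17 → 18

Answer: 18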